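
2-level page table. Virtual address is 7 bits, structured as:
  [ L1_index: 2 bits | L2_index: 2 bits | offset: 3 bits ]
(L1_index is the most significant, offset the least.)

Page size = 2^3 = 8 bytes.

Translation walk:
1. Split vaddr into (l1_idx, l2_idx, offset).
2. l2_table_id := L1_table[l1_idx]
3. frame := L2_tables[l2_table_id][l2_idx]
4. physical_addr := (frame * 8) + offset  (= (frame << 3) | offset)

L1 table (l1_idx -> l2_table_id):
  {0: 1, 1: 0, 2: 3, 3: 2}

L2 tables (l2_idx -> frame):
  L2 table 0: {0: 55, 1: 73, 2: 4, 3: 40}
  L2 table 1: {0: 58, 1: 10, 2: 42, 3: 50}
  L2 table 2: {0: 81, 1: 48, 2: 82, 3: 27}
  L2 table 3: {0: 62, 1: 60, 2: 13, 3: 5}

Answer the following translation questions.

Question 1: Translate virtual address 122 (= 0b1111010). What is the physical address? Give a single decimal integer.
Answer: 218

Derivation:
vaddr = 122 = 0b1111010
Split: l1_idx=3, l2_idx=3, offset=2
L1[3] = 2
L2[2][3] = 27
paddr = 27 * 8 + 2 = 218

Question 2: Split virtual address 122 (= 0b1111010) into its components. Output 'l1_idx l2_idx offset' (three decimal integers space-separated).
vaddr = 122 = 0b1111010
  top 2 bits -> l1_idx = 3
  next 2 bits -> l2_idx = 3
  bottom 3 bits -> offset = 2

Answer: 3 3 2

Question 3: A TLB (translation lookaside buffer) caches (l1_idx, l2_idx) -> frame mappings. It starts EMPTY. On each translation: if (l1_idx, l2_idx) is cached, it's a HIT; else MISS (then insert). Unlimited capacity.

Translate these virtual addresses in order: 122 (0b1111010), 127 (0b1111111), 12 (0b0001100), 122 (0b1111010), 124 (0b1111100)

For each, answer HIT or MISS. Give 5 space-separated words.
vaddr=122: (3,3) not in TLB -> MISS, insert
vaddr=127: (3,3) in TLB -> HIT
vaddr=12: (0,1) not in TLB -> MISS, insert
vaddr=122: (3,3) in TLB -> HIT
vaddr=124: (3,3) in TLB -> HIT

Answer: MISS HIT MISS HIT HIT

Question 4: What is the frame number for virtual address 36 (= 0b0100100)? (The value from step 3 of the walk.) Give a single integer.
vaddr = 36: l1_idx=1, l2_idx=0
L1[1] = 0; L2[0][0] = 55

Answer: 55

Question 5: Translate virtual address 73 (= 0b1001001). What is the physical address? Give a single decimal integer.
vaddr = 73 = 0b1001001
Split: l1_idx=2, l2_idx=1, offset=1
L1[2] = 3
L2[3][1] = 60
paddr = 60 * 8 + 1 = 481

Answer: 481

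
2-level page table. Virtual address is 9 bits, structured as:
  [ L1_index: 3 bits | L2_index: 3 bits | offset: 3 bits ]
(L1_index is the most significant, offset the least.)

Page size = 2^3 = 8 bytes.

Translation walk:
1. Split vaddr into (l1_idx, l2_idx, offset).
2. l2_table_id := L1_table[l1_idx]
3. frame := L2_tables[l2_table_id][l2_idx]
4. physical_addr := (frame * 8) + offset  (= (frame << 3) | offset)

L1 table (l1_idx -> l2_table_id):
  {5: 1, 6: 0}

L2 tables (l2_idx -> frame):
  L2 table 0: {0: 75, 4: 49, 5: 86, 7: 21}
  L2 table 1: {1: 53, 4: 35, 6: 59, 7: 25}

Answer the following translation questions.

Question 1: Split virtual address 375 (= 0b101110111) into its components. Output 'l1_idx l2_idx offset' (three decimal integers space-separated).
vaddr = 375 = 0b101110111
  top 3 bits -> l1_idx = 5
  next 3 bits -> l2_idx = 6
  bottom 3 bits -> offset = 7

Answer: 5 6 7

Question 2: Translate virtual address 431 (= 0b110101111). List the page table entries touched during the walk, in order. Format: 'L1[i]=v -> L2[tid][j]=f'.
vaddr = 431 = 0b110101111
Split: l1_idx=6, l2_idx=5, offset=7

Answer: L1[6]=0 -> L2[0][5]=86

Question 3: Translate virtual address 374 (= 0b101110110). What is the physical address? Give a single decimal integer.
Answer: 478

Derivation:
vaddr = 374 = 0b101110110
Split: l1_idx=5, l2_idx=6, offset=6
L1[5] = 1
L2[1][6] = 59
paddr = 59 * 8 + 6 = 478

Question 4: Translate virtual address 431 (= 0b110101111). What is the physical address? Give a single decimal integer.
Answer: 695

Derivation:
vaddr = 431 = 0b110101111
Split: l1_idx=6, l2_idx=5, offset=7
L1[6] = 0
L2[0][5] = 86
paddr = 86 * 8 + 7 = 695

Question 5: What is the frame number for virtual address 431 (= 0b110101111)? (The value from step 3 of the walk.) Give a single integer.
vaddr = 431: l1_idx=6, l2_idx=5
L1[6] = 0; L2[0][5] = 86

Answer: 86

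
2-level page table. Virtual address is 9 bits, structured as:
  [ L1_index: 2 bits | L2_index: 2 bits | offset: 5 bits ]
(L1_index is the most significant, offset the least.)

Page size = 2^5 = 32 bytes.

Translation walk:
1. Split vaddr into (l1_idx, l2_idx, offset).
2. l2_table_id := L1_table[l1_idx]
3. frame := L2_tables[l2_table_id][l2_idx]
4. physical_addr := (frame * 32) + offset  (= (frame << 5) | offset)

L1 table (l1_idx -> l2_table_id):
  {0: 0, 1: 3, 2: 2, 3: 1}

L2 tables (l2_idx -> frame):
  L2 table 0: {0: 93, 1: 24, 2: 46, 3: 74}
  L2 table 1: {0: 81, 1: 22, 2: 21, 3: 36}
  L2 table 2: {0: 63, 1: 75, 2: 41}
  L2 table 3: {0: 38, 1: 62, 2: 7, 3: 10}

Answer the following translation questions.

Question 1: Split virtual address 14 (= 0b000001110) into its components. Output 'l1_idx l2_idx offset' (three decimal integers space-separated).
vaddr = 14 = 0b000001110
  top 2 bits -> l1_idx = 0
  next 2 bits -> l2_idx = 0
  bottom 5 bits -> offset = 14

Answer: 0 0 14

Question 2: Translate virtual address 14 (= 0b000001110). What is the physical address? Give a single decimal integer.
vaddr = 14 = 0b000001110
Split: l1_idx=0, l2_idx=0, offset=14
L1[0] = 0
L2[0][0] = 93
paddr = 93 * 32 + 14 = 2990

Answer: 2990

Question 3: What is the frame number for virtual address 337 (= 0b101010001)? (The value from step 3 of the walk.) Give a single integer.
vaddr = 337: l1_idx=2, l2_idx=2
L1[2] = 2; L2[2][2] = 41

Answer: 41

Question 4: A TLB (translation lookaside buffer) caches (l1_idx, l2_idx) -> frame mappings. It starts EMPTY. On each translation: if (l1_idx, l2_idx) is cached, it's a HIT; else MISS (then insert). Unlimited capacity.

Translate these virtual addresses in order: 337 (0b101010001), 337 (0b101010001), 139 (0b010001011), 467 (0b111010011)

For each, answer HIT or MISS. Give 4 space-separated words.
Answer: MISS HIT MISS MISS

Derivation:
vaddr=337: (2,2) not in TLB -> MISS, insert
vaddr=337: (2,2) in TLB -> HIT
vaddr=139: (1,0) not in TLB -> MISS, insert
vaddr=467: (3,2) not in TLB -> MISS, insert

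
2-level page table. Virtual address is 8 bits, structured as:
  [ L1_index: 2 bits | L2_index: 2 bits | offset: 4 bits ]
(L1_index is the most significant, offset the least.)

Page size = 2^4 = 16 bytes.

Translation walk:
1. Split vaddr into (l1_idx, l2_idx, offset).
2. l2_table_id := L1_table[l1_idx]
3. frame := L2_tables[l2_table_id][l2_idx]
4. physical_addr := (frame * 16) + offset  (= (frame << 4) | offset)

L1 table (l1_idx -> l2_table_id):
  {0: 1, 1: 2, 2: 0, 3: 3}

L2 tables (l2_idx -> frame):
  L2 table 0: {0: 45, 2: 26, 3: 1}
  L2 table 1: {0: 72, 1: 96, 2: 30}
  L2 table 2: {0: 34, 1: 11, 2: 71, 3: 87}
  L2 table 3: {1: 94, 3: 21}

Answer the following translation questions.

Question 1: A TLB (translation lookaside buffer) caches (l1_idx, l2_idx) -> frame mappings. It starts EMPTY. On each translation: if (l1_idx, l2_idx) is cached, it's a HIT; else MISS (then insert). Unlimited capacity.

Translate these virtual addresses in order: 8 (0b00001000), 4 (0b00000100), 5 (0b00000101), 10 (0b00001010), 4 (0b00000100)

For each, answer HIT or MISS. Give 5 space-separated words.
Answer: MISS HIT HIT HIT HIT

Derivation:
vaddr=8: (0,0) not in TLB -> MISS, insert
vaddr=4: (0,0) in TLB -> HIT
vaddr=5: (0,0) in TLB -> HIT
vaddr=10: (0,0) in TLB -> HIT
vaddr=4: (0,0) in TLB -> HIT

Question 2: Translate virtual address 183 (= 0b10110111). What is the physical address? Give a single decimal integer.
Answer: 23

Derivation:
vaddr = 183 = 0b10110111
Split: l1_idx=2, l2_idx=3, offset=7
L1[2] = 0
L2[0][3] = 1
paddr = 1 * 16 + 7 = 23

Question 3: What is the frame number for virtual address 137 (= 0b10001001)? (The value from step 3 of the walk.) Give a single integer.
Answer: 45

Derivation:
vaddr = 137: l1_idx=2, l2_idx=0
L1[2] = 0; L2[0][0] = 45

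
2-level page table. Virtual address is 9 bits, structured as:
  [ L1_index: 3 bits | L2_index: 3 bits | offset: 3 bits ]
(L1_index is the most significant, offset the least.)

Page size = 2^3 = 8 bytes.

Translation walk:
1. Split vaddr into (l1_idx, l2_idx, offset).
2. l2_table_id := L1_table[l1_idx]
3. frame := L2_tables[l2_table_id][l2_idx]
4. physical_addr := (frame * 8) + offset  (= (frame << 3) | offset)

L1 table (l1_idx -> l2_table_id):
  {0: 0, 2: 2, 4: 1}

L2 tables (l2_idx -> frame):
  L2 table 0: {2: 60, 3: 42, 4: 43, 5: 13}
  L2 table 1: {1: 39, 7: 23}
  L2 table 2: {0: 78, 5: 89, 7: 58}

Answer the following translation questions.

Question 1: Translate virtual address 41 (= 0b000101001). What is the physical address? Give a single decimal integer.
Answer: 105

Derivation:
vaddr = 41 = 0b000101001
Split: l1_idx=0, l2_idx=5, offset=1
L1[0] = 0
L2[0][5] = 13
paddr = 13 * 8 + 1 = 105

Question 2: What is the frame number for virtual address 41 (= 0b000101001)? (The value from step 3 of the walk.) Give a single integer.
Answer: 13

Derivation:
vaddr = 41: l1_idx=0, l2_idx=5
L1[0] = 0; L2[0][5] = 13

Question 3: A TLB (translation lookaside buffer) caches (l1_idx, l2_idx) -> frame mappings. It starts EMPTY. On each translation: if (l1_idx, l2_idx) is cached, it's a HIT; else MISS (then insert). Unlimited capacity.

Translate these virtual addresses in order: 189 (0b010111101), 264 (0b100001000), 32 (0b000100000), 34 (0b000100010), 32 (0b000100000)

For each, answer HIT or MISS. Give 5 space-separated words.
vaddr=189: (2,7) not in TLB -> MISS, insert
vaddr=264: (4,1) not in TLB -> MISS, insert
vaddr=32: (0,4) not in TLB -> MISS, insert
vaddr=34: (0,4) in TLB -> HIT
vaddr=32: (0,4) in TLB -> HIT

Answer: MISS MISS MISS HIT HIT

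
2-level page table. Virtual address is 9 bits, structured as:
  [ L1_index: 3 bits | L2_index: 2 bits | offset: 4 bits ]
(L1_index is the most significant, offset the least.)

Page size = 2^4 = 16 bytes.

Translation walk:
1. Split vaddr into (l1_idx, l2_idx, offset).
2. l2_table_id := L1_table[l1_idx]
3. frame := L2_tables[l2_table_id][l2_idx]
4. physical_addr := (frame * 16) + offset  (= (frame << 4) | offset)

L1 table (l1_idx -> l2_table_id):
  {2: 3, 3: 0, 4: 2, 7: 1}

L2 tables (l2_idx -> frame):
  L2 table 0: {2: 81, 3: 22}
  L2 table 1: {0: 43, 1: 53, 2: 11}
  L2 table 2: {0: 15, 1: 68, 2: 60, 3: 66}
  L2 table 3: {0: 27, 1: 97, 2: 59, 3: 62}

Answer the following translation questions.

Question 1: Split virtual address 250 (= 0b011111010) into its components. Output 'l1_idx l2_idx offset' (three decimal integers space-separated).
vaddr = 250 = 0b011111010
  top 3 bits -> l1_idx = 3
  next 2 bits -> l2_idx = 3
  bottom 4 bits -> offset = 10

Answer: 3 3 10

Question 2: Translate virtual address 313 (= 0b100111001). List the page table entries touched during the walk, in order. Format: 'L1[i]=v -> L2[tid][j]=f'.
vaddr = 313 = 0b100111001
Split: l1_idx=4, l2_idx=3, offset=9

Answer: L1[4]=2 -> L2[2][3]=66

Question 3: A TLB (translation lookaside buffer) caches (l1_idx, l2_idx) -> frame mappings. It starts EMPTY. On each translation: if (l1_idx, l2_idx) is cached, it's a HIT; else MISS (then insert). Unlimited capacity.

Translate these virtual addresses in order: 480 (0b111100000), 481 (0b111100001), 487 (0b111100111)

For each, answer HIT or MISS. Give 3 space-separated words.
Answer: MISS HIT HIT

Derivation:
vaddr=480: (7,2) not in TLB -> MISS, insert
vaddr=481: (7,2) in TLB -> HIT
vaddr=487: (7,2) in TLB -> HIT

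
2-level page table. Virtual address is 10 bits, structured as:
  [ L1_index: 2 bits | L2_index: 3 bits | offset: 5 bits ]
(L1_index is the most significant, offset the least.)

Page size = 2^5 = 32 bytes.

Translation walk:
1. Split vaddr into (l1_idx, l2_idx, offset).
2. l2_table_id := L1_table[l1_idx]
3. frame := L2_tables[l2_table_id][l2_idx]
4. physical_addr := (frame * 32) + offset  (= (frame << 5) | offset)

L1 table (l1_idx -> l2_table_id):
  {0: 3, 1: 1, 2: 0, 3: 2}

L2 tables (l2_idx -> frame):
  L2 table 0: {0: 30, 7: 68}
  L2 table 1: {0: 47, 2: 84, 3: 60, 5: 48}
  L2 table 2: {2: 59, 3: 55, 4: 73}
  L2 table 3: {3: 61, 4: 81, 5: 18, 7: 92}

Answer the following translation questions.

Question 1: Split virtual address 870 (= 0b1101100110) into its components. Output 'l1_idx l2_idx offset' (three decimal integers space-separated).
vaddr = 870 = 0b1101100110
  top 2 bits -> l1_idx = 3
  next 3 bits -> l2_idx = 3
  bottom 5 bits -> offset = 6

Answer: 3 3 6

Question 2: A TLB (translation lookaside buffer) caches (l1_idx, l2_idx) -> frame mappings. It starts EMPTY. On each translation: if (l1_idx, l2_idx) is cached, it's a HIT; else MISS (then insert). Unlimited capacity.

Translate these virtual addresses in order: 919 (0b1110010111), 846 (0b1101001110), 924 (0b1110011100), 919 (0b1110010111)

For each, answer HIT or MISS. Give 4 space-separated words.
Answer: MISS MISS HIT HIT

Derivation:
vaddr=919: (3,4) not in TLB -> MISS, insert
vaddr=846: (3,2) not in TLB -> MISS, insert
vaddr=924: (3,4) in TLB -> HIT
vaddr=919: (3,4) in TLB -> HIT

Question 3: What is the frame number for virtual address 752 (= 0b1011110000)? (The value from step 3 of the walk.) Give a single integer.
vaddr = 752: l1_idx=2, l2_idx=7
L1[2] = 0; L2[0][7] = 68

Answer: 68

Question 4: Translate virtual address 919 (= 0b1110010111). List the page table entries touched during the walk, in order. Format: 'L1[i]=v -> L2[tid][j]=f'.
Answer: L1[3]=2 -> L2[2][4]=73

Derivation:
vaddr = 919 = 0b1110010111
Split: l1_idx=3, l2_idx=4, offset=23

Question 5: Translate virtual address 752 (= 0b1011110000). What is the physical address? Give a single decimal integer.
vaddr = 752 = 0b1011110000
Split: l1_idx=2, l2_idx=7, offset=16
L1[2] = 0
L2[0][7] = 68
paddr = 68 * 32 + 16 = 2192

Answer: 2192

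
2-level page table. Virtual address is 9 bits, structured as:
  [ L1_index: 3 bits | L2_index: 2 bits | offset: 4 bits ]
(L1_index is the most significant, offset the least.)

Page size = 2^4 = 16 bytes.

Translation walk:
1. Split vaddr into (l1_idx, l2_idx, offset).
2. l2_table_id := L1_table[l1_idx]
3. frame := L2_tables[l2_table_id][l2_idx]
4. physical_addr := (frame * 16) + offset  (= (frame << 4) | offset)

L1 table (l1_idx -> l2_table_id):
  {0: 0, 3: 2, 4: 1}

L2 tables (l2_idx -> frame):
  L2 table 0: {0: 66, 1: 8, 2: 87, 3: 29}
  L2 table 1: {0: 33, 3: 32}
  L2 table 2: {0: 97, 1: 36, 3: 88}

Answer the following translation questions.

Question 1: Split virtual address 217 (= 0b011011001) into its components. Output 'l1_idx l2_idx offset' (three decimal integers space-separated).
vaddr = 217 = 0b011011001
  top 3 bits -> l1_idx = 3
  next 2 bits -> l2_idx = 1
  bottom 4 bits -> offset = 9

Answer: 3 1 9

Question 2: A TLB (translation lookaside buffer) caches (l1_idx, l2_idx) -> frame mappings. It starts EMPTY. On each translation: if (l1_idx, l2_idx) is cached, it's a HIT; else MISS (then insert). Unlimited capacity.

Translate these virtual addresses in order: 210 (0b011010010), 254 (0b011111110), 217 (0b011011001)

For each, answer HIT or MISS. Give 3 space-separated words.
Answer: MISS MISS HIT

Derivation:
vaddr=210: (3,1) not in TLB -> MISS, insert
vaddr=254: (3,3) not in TLB -> MISS, insert
vaddr=217: (3,1) in TLB -> HIT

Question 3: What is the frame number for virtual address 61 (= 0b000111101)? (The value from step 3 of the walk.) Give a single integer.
Answer: 29

Derivation:
vaddr = 61: l1_idx=0, l2_idx=3
L1[0] = 0; L2[0][3] = 29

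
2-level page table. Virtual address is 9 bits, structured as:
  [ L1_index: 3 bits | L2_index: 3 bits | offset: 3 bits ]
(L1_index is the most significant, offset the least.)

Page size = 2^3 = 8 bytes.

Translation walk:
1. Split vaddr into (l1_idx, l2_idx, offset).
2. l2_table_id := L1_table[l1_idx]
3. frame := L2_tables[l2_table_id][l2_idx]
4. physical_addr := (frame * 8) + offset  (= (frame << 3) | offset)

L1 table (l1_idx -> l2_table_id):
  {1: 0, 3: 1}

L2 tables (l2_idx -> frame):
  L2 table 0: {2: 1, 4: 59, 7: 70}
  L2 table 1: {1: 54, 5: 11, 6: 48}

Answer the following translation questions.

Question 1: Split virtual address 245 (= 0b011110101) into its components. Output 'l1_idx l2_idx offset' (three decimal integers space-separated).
Answer: 3 6 5

Derivation:
vaddr = 245 = 0b011110101
  top 3 bits -> l1_idx = 3
  next 3 bits -> l2_idx = 6
  bottom 3 bits -> offset = 5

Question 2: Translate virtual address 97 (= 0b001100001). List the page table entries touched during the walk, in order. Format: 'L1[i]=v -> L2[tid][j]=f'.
Answer: L1[1]=0 -> L2[0][4]=59

Derivation:
vaddr = 97 = 0b001100001
Split: l1_idx=1, l2_idx=4, offset=1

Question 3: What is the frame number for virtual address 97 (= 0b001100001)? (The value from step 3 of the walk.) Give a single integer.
vaddr = 97: l1_idx=1, l2_idx=4
L1[1] = 0; L2[0][4] = 59

Answer: 59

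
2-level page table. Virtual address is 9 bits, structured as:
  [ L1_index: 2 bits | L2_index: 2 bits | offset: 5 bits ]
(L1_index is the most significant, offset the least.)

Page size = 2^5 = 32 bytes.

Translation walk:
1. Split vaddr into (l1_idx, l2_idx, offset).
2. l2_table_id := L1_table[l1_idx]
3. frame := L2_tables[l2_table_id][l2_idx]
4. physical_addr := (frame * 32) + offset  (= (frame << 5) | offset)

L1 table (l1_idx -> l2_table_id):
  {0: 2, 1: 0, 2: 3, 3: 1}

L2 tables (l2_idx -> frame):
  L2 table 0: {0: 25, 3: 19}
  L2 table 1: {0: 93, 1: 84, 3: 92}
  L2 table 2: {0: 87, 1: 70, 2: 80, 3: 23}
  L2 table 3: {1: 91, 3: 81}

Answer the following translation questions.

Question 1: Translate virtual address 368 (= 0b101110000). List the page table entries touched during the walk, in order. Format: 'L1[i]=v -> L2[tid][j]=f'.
Answer: L1[2]=3 -> L2[3][3]=81

Derivation:
vaddr = 368 = 0b101110000
Split: l1_idx=2, l2_idx=3, offset=16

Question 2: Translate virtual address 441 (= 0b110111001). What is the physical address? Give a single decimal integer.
Answer: 2713

Derivation:
vaddr = 441 = 0b110111001
Split: l1_idx=3, l2_idx=1, offset=25
L1[3] = 1
L2[1][1] = 84
paddr = 84 * 32 + 25 = 2713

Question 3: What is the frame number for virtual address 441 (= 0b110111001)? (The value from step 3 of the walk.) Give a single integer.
Answer: 84

Derivation:
vaddr = 441: l1_idx=3, l2_idx=1
L1[3] = 1; L2[1][1] = 84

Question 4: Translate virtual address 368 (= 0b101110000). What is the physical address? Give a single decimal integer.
vaddr = 368 = 0b101110000
Split: l1_idx=2, l2_idx=3, offset=16
L1[2] = 3
L2[3][3] = 81
paddr = 81 * 32 + 16 = 2608

Answer: 2608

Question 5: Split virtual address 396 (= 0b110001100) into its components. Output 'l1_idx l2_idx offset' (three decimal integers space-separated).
Answer: 3 0 12

Derivation:
vaddr = 396 = 0b110001100
  top 2 bits -> l1_idx = 3
  next 2 bits -> l2_idx = 0
  bottom 5 bits -> offset = 12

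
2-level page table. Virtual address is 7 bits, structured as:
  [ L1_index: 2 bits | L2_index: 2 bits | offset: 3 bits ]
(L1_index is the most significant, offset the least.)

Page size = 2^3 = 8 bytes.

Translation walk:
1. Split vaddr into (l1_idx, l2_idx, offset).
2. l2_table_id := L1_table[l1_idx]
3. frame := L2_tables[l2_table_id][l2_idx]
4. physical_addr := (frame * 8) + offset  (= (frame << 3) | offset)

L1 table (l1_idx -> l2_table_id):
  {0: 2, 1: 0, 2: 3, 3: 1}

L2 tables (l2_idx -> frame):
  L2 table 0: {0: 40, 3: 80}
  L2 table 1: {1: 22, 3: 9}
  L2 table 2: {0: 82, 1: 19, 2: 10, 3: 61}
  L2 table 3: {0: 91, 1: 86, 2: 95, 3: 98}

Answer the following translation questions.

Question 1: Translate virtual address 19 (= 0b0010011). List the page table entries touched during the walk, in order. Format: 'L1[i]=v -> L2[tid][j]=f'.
Answer: L1[0]=2 -> L2[2][2]=10

Derivation:
vaddr = 19 = 0b0010011
Split: l1_idx=0, l2_idx=2, offset=3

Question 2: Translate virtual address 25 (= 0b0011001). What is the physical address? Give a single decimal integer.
Answer: 489

Derivation:
vaddr = 25 = 0b0011001
Split: l1_idx=0, l2_idx=3, offset=1
L1[0] = 2
L2[2][3] = 61
paddr = 61 * 8 + 1 = 489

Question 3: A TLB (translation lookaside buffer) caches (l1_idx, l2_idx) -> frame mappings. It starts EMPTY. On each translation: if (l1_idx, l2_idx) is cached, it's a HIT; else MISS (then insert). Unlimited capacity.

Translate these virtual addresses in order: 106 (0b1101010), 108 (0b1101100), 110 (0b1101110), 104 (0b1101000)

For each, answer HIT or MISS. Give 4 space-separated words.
Answer: MISS HIT HIT HIT

Derivation:
vaddr=106: (3,1) not in TLB -> MISS, insert
vaddr=108: (3,1) in TLB -> HIT
vaddr=110: (3,1) in TLB -> HIT
vaddr=104: (3,1) in TLB -> HIT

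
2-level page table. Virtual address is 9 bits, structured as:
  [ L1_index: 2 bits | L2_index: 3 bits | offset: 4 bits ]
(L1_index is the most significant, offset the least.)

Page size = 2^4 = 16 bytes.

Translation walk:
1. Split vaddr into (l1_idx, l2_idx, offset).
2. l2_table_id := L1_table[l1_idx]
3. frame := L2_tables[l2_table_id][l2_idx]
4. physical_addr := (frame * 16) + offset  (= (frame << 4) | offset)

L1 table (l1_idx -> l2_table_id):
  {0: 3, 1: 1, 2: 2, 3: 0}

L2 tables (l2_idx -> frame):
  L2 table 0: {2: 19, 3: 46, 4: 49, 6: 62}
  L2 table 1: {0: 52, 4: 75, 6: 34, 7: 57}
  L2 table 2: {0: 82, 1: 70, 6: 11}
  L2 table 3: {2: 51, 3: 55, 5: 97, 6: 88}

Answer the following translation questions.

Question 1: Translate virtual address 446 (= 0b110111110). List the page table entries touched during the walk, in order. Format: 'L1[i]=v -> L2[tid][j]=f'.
vaddr = 446 = 0b110111110
Split: l1_idx=3, l2_idx=3, offset=14

Answer: L1[3]=0 -> L2[0][3]=46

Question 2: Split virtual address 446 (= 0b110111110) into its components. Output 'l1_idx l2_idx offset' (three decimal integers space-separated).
vaddr = 446 = 0b110111110
  top 2 bits -> l1_idx = 3
  next 3 bits -> l2_idx = 3
  bottom 4 bits -> offset = 14

Answer: 3 3 14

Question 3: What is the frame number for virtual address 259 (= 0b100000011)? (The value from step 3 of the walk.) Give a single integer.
vaddr = 259: l1_idx=2, l2_idx=0
L1[2] = 2; L2[2][0] = 82

Answer: 82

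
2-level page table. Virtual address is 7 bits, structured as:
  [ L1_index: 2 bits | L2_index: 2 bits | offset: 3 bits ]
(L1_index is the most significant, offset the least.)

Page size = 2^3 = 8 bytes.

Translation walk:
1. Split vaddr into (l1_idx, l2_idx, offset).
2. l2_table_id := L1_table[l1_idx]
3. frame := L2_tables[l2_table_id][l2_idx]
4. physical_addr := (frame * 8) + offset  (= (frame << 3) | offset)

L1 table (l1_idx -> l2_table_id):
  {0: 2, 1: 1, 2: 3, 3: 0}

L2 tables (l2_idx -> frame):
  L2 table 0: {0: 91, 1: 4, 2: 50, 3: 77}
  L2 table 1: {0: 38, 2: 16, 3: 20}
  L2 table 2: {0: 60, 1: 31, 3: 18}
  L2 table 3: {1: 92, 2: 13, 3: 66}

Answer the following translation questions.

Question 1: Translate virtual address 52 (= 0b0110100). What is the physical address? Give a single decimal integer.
vaddr = 52 = 0b0110100
Split: l1_idx=1, l2_idx=2, offset=4
L1[1] = 1
L2[1][2] = 16
paddr = 16 * 8 + 4 = 132

Answer: 132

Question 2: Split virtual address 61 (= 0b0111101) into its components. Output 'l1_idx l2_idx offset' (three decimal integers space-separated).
vaddr = 61 = 0b0111101
  top 2 bits -> l1_idx = 1
  next 2 bits -> l2_idx = 3
  bottom 3 bits -> offset = 5

Answer: 1 3 5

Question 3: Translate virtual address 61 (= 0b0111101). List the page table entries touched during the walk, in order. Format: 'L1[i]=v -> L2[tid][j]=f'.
Answer: L1[1]=1 -> L2[1][3]=20

Derivation:
vaddr = 61 = 0b0111101
Split: l1_idx=1, l2_idx=3, offset=5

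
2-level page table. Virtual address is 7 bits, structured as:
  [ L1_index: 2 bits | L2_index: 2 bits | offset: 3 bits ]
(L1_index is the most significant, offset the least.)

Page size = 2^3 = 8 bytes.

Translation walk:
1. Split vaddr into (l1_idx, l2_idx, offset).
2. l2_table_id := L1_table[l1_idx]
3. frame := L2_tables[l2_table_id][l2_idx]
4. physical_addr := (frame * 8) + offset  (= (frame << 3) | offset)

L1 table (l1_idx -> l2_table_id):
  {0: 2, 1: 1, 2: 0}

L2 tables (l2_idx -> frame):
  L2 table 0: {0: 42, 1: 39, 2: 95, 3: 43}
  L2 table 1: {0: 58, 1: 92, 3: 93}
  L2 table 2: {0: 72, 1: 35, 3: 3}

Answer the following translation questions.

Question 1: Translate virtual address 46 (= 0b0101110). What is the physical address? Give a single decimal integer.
Answer: 742

Derivation:
vaddr = 46 = 0b0101110
Split: l1_idx=1, l2_idx=1, offset=6
L1[1] = 1
L2[1][1] = 92
paddr = 92 * 8 + 6 = 742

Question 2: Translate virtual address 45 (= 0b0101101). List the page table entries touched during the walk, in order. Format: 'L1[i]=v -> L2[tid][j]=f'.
vaddr = 45 = 0b0101101
Split: l1_idx=1, l2_idx=1, offset=5

Answer: L1[1]=1 -> L2[1][1]=92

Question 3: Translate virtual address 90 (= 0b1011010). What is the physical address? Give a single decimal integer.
Answer: 346

Derivation:
vaddr = 90 = 0b1011010
Split: l1_idx=2, l2_idx=3, offset=2
L1[2] = 0
L2[0][3] = 43
paddr = 43 * 8 + 2 = 346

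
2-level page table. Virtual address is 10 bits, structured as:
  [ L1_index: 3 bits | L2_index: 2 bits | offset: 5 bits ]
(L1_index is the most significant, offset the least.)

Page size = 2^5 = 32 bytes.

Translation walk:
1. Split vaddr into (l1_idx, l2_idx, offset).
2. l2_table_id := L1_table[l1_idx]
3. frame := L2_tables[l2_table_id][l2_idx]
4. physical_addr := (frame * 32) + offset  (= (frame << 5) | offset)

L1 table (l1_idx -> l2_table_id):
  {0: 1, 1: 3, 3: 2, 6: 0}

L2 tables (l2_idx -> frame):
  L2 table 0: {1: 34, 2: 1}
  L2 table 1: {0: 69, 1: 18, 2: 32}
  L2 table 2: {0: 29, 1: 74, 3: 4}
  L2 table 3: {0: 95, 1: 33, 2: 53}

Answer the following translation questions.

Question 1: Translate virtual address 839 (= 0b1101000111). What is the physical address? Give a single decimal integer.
vaddr = 839 = 0b1101000111
Split: l1_idx=6, l2_idx=2, offset=7
L1[6] = 0
L2[0][2] = 1
paddr = 1 * 32 + 7 = 39

Answer: 39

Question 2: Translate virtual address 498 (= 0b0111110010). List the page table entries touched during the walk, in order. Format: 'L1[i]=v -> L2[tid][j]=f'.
Answer: L1[3]=2 -> L2[2][3]=4

Derivation:
vaddr = 498 = 0b0111110010
Split: l1_idx=3, l2_idx=3, offset=18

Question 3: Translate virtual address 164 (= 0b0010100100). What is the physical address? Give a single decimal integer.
vaddr = 164 = 0b0010100100
Split: l1_idx=1, l2_idx=1, offset=4
L1[1] = 3
L2[3][1] = 33
paddr = 33 * 32 + 4 = 1060

Answer: 1060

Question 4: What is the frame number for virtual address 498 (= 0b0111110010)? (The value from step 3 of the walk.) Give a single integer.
Answer: 4

Derivation:
vaddr = 498: l1_idx=3, l2_idx=3
L1[3] = 2; L2[2][3] = 4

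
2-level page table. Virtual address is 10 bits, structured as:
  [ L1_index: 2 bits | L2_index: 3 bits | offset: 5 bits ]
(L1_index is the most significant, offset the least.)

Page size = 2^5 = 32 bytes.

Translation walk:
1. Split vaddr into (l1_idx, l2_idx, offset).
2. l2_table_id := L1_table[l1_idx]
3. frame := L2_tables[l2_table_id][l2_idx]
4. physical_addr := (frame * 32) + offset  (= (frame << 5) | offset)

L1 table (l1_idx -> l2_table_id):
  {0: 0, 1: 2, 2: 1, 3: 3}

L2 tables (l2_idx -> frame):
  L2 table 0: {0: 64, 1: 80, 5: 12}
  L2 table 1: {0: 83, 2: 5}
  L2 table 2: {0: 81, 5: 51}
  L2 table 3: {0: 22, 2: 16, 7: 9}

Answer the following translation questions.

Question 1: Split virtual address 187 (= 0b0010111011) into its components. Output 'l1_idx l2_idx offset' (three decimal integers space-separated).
Answer: 0 5 27

Derivation:
vaddr = 187 = 0b0010111011
  top 2 bits -> l1_idx = 0
  next 3 bits -> l2_idx = 5
  bottom 5 bits -> offset = 27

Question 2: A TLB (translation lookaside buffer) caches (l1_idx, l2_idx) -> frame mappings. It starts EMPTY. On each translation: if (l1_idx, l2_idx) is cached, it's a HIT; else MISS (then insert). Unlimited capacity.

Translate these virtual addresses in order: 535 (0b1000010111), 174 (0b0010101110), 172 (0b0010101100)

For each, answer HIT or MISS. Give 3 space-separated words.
vaddr=535: (2,0) not in TLB -> MISS, insert
vaddr=174: (0,5) not in TLB -> MISS, insert
vaddr=172: (0,5) in TLB -> HIT

Answer: MISS MISS HIT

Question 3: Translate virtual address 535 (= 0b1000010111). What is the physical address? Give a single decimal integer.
Answer: 2679

Derivation:
vaddr = 535 = 0b1000010111
Split: l1_idx=2, l2_idx=0, offset=23
L1[2] = 1
L2[1][0] = 83
paddr = 83 * 32 + 23 = 2679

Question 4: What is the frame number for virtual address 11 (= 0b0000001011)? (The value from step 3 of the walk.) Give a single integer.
vaddr = 11: l1_idx=0, l2_idx=0
L1[0] = 0; L2[0][0] = 64

Answer: 64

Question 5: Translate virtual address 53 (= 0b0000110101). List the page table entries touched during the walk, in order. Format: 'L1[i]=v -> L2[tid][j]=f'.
Answer: L1[0]=0 -> L2[0][1]=80

Derivation:
vaddr = 53 = 0b0000110101
Split: l1_idx=0, l2_idx=1, offset=21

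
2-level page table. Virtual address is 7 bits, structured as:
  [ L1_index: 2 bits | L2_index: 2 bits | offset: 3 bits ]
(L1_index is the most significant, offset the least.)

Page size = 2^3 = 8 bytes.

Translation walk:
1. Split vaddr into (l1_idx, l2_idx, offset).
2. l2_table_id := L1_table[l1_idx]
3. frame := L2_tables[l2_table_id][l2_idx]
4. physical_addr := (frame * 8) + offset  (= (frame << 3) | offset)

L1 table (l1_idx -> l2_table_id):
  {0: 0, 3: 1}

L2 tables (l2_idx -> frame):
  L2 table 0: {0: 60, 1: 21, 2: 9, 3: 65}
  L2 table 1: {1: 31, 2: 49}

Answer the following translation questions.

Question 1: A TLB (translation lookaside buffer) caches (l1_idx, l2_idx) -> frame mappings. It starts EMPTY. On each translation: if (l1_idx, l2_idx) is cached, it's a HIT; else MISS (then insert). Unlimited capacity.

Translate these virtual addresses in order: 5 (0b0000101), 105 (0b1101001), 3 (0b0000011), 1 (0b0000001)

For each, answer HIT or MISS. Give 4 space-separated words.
vaddr=5: (0,0) not in TLB -> MISS, insert
vaddr=105: (3,1) not in TLB -> MISS, insert
vaddr=3: (0,0) in TLB -> HIT
vaddr=1: (0,0) in TLB -> HIT

Answer: MISS MISS HIT HIT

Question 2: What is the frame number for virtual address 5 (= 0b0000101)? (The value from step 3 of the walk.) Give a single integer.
Answer: 60

Derivation:
vaddr = 5: l1_idx=0, l2_idx=0
L1[0] = 0; L2[0][0] = 60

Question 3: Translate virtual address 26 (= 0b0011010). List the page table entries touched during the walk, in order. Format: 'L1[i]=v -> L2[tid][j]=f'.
Answer: L1[0]=0 -> L2[0][3]=65

Derivation:
vaddr = 26 = 0b0011010
Split: l1_idx=0, l2_idx=3, offset=2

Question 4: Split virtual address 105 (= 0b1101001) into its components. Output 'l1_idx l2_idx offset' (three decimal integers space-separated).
vaddr = 105 = 0b1101001
  top 2 bits -> l1_idx = 3
  next 2 bits -> l2_idx = 1
  bottom 3 bits -> offset = 1

Answer: 3 1 1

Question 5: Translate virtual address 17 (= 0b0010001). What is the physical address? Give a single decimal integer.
vaddr = 17 = 0b0010001
Split: l1_idx=0, l2_idx=2, offset=1
L1[0] = 0
L2[0][2] = 9
paddr = 9 * 8 + 1 = 73

Answer: 73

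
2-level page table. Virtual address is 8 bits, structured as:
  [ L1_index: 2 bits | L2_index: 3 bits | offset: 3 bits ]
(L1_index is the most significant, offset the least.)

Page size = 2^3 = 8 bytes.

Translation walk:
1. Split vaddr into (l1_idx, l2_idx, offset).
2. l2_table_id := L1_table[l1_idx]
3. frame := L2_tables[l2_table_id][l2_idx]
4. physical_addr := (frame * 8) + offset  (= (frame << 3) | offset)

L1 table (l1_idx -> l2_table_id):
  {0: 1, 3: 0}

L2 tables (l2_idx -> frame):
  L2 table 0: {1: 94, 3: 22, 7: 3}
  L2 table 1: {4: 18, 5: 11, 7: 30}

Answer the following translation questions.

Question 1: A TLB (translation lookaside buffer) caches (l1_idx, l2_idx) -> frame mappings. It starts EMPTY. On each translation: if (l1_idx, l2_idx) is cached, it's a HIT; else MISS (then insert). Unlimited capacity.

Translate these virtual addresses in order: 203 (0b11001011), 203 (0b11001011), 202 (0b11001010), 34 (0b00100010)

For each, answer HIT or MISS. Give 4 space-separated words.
vaddr=203: (3,1) not in TLB -> MISS, insert
vaddr=203: (3,1) in TLB -> HIT
vaddr=202: (3,1) in TLB -> HIT
vaddr=34: (0,4) not in TLB -> MISS, insert

Answer: MISS HIT HIT MISS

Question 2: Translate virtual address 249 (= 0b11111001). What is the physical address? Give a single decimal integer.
vaddr = 249 = 0b11111001
Split: l1_idx=3, l2_idx=7, offset=1
L1[3] = 0
L2[0][7] = 3
paddr = 3 * 8 + 1 = 25

Answer: 25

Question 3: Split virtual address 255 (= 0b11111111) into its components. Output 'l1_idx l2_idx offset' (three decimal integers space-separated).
Answer: 3 7 7

Derivation:
vaddr = 255 = 0b11111111
  top 2 bits -> l1_idx = 3
  next 3 bits -> l2_idx = 7
  bottom 3 bits -> offset = 7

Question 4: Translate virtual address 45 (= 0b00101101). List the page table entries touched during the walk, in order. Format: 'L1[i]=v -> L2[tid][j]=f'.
vaddr = 45 = 0b00101101
Split: l1_idx=0, l2_idx=5, offset=5

Answer: L1[0]=1 -> L2[1][5]=11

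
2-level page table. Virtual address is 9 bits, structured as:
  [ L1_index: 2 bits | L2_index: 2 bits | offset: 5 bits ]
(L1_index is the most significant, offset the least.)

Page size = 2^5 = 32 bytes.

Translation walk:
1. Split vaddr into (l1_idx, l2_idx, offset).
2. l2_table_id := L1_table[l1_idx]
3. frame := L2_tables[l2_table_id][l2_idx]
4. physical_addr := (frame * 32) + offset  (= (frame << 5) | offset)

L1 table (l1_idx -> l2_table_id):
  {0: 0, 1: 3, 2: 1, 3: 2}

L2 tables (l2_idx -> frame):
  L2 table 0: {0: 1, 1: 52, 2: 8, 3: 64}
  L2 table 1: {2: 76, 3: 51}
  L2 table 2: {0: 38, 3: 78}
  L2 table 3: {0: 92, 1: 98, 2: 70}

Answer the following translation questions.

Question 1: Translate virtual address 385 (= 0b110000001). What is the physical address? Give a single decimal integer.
vaddr = 385 = 0b110000001
Split: l1_idx=3, l2_idx=0, offset=1
L1[3] = 2
L2[2][0] = 38
paddr = 38 * 32 + 1 = 1217

Answer: 1217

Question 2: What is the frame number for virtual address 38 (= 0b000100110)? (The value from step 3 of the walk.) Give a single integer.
Answer: 52

Derivation:
vaddr = 38: l1_idx=0, l2_idx=1
L1[0] = 0; L2[0][1] = 52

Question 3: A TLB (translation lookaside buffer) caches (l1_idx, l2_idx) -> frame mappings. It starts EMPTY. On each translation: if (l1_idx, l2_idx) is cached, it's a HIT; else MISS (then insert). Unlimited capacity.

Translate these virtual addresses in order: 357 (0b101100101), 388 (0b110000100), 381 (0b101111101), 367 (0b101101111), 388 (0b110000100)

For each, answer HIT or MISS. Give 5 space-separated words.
Answer: MISS MISS HIT HIT HIT

Derivation:
vaddr=357: (2,3) not in TLB -> MISS, insert
vaddr=388: (3,0) not in TLB -> MISS, insert
vaddr=381: (2,3) in TLB -> HIT
vaddr=367: (2,3) in TLB -> HIT
vaddr=388: (3,0) in TLB -> HIT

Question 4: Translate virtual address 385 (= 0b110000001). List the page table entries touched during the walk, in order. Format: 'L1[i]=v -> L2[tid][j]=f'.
vaddr = 385 = 0b110000001
Split: l1_idx=3, l2_idx=0, offset=1

Answer: L1[3]=2 -> L2[2][0]=38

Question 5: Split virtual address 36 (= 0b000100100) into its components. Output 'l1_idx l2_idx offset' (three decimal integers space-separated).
vaddr = 36 = 0b000100100
  top 2 bits -> l1_idx = 0
  next 2 bits -> l2_idx = 1
  bottom 5 bits -> offset = 4

Answer: 0 1 4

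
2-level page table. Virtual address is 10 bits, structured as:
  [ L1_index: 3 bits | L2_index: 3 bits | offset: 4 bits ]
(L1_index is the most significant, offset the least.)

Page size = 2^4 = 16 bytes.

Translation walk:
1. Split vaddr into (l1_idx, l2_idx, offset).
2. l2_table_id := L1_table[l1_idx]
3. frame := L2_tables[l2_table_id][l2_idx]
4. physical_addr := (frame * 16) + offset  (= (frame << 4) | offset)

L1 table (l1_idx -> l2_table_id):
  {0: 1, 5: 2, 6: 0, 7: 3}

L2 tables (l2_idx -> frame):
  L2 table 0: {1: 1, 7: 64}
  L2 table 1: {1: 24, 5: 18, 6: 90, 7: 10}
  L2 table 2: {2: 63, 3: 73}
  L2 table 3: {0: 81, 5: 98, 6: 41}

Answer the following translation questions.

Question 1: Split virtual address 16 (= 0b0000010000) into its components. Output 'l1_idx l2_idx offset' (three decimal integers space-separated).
Answer: 0 1 0

Derivation:
vaddr = 16 = 0b0000010000
  top 3 bits -> l1_idx = 0
  next 3 bits -> l2_idx = 1
  bottom 4 bits -> offset = 0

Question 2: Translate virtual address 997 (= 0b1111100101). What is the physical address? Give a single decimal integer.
vaddr = 997 = 0b1111100101
Split: l1_idx=7, l2_idx=6, offset=5
L1[7] = 3
L2[3][6] = 41
paddr = 41 * 16 + 5 = 661

Answer: 661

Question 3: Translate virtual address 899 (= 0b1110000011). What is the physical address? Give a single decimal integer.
Answer: 1299

Derivation:
vaddr = 899 = 0b1110000011
Split: l1_idx=7, l2_idx=0, offset=3
L1[7] = 3
L2[3][0] = 81
paddr = 81 * 16 + 3 = 1299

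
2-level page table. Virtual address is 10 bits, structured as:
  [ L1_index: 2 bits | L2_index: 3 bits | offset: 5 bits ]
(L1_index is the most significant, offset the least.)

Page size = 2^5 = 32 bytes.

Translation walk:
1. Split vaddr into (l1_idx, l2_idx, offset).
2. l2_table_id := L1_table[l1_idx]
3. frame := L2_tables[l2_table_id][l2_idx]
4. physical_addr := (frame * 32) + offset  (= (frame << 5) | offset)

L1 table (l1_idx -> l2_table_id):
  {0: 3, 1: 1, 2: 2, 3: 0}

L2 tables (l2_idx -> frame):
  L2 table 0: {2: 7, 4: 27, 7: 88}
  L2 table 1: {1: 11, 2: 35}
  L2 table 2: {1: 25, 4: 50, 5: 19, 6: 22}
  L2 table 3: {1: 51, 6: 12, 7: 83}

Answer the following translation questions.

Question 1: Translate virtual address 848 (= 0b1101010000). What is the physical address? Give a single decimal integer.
vaddr = 848 = 0b1101010000
Split: l1_idx=3, l2_idx=2, offset=16
L1[3] = 0
L2[0][2] = 7
paddr = 7 * 32 + 16 = 240

Answer: 240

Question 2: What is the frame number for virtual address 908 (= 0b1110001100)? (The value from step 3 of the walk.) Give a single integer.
Answer: 27

Derivation:
vaddr = 908: l1_idx=3, l2_idx=4
L1[3] = 0; L2[0][4] = 27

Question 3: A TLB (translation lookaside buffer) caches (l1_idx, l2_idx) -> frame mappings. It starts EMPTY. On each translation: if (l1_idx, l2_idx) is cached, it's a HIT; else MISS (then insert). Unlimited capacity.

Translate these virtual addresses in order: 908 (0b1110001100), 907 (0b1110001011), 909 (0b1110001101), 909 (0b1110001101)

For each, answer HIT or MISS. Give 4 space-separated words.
vaddr=908: (3,4) not in TLB -> MISS, insert
vaddr=907: (3,4) in TLB -> HIT
vaddr=909: (3,4) in TLB -> HIT
vaddr=909: (3,4) in TLB -> HIT

Answer: MISS HIT HIT HIT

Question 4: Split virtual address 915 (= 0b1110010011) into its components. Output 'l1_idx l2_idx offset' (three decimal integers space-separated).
Answer: 3 4 19

Derivation:
vaddr = 915 = 0b1110010011
  top 2 bits -> l1_idx = 3
  next 3 bits -> l2_idx = 4
  bottom 5 bits -> offset = 19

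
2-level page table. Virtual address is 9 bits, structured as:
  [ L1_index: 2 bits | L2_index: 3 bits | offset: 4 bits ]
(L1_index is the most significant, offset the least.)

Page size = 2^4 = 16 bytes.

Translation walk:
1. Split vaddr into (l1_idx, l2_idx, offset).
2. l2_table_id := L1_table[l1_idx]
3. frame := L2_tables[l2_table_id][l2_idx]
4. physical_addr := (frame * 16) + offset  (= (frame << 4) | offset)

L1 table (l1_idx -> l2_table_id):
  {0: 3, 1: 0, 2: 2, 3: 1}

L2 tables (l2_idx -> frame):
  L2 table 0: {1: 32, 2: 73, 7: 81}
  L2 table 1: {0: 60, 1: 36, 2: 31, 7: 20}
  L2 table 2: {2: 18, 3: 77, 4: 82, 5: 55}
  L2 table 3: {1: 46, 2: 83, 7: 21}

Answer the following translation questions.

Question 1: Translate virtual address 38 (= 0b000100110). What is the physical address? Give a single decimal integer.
vaddr = 38 = 0b000100110
Split: l1_idx=0, l2_idx=2, offset=6
L1[0] = 3
L2[3][2] = 83
paddr = 83 * 16 + 6 = 1334

Answer: 1334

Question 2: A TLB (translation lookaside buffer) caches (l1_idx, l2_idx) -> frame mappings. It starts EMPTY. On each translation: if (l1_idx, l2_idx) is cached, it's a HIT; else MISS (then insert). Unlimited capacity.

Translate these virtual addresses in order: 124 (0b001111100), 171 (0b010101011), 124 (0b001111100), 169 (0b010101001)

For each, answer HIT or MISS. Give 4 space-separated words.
vaddr=124: (0,7) not in TLB -> MISS, insert
vaddr=171: (1,2) not in TLB -> MISS, insert
vaddr=124: (0,7) in TLB -> HIT
vaddr=169: (1,2) in TLB -> HIT

Answer: MISS MISS HIT HIT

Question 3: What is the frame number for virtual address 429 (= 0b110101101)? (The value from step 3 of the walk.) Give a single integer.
Answer: 31

Derivation:
vaddr = 429: l1_idx=3, l2_idx=2
L1[3] = 1; L2[1][2] = 31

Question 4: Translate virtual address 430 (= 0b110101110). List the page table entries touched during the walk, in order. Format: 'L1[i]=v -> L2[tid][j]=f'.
vaddr = 430 = 0b110101110
Split: l1_idx=3, l2_idx=2, offset=14

Answer: L1[3]=1 -> L2[1][2]=31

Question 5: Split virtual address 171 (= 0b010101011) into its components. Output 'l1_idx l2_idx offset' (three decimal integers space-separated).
Answer: 1 2 11

Derivation:
vaddr = 171 = 0b010101011
  top 2 bits -> l1_idx = 1
  next 3 bits -> l2_idx = 2
  bottom 4 bits -> offset = 11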